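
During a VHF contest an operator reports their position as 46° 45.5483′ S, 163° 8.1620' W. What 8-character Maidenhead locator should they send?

AE83kf37

Offset from 180°W / 90°S: lon 16.86397°, lat 43.24086°.
Field: lon ⌊16.86397/20⌋ = 0 → A; lat ⌊43.24086/10⌋ = 4 → E.
Square: lon ⌊16.86397/2⌋ = 8; lat ⌊3.24086/1⌋ = 3.
Subsquare: lon ⌊0.86397/0.0833333⌋ = 10 → k; lat ⌊0.24086/0.0416667⌋ = 5 → f.
Extended square: lon ⌊0.03063/0.00833333⌋ = 3; lat ⌊0.03253/0.00416667⌋ = 7.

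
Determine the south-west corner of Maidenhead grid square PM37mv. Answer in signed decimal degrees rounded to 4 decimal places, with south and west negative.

Field P=15, M=12: +15·20° lon, +12·10° lat → SW at lon 120°, lat 30°.
Square 3, 7: +3·2° lon, +7·1° lat → SW at lon 126°, lat 37°.
Subsquare m=12, v=21: +12·0.0833333° lon, +21·0.0416667° lat → SW at lon 127°, lat 37.875°.
latitude 37.8750, longitude 127.0000.

37.8750, 127.0000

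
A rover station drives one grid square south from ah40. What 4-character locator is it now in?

Latitude square 0; −1 → -1, wraps to 9, carry into field.
Latitude field H = 7; −1 → 6 = G.
The longitude characters are unchanged.

AG49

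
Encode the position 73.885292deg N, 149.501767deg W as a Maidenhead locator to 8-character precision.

Add 180° to longitude and 90° to latitude: 30.49823, 163.88529.
Field: lon ⌊30.49823/20⌋ = 1 → B; lat ⌊163.88529/10⌋ = 16 → Q.
Square: lon ⌊10.49823/2⌋ = 5; lat ⌊3.88529/1⌋ = 3.
Subsquare: lon ⌊0.49823/0.0833333⌋ = 5 → f; lat ⌊0.88529/0.0416667⌋ = 21 → v.
Extended square: lon ⌊0.08157/0.00833333⌋ = 9; lat ⌊0.01029/0.00416667⌋ = 2.

BQ53fv92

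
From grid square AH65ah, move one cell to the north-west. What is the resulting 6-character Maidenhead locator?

Longitude subsquare a = 0; −1 → -1, wraps to 23 = x, carry into square.
Longitude square 6; −1 → 5.
Latitude subsquare h = 7; +1 → 8 = i.

AH55xi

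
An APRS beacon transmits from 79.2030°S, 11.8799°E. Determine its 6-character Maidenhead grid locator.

JB50wt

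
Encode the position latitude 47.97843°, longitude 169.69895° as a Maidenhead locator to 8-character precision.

Shift to the Maidenhead origin (180°W, 90°S): lon 349.69895, lat 137.97843.
Field: lon ⌊349.69895/20⌋ = 17 → R; lat ⌊137.97843/10⌋ = 13 → N.
Square: lon ⌊9.69895/2⌋ = 4; lat ⌊7.97843/1⌋ = 7.
Subsquare: lon ⌊1.69895/0.0833333⌋ = 20 → u; lat ⌊0.97843/0.0416667⌋ = 23 → x.
Extended square: lon ⌊0.03228/0.00833333⌋ = 3; lat ⌊0.02010/0.00416667⌋ = 4.

RN47ux34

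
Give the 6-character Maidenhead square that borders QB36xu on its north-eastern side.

Longitude subsquare x = 23; +1 → 24, wraps to 0 = a, carry into square.
Longitude square 3; +1 → 4.
Latitude subsquare u = 20; +1 → 21 = v.

QB46av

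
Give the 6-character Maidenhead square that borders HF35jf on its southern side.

HF35je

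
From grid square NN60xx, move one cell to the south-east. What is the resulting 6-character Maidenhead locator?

Longitude subsquare x = 23; +1 → 24, wraps to 0 = a, carry into square.
Longitude square 6; +1 → 7.
Latitude subsquare x = 23; −1 → 22 = w.

NN70aw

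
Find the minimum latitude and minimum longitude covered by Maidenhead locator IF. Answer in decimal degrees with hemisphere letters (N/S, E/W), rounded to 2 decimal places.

40.00° S, 20.00° W

Field I=8, F=5: +8·20° lon, +5·10° lat → SW at lon -20°, lat -40°.
latitude 40.00° S, longitude 20.00° W.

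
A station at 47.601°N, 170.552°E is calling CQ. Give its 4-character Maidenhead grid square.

RN57

Add 180° to longitude and 90° to latitude: 350.55, 137.60.
Field: lon ⌊350.55/20⌋ = 17 → R; lat ⌊137.60/10⌋ = 13 → N.
Square: lon ⌊10.55/2⌋ = 5; lat ⌊7.60/1⌋ = 7.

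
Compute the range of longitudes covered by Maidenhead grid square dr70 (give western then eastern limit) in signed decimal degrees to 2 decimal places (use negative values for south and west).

Field D=3, R=17: +3·20° lon, +17·10° lat → SW at lon -120°, lat 80°.
Square 7, 0: +7·2° lon, +0·1° lat → SW at lon -106°, lat 80°.
Cell spans 2° lon × 1° lat.
west -106.00, east -104.00.

-106.00, -104.00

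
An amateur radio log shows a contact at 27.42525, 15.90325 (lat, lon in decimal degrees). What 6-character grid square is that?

Offset from 180°W / 90°S: lon 195.9033°, lat 117.4253°.
Field: 195.9033/20 → 9 → J, 117.4253/10 → 11 → L; chars JL.
Square: 15.9033/2 → 7, 7.4253/1 → 7; chars 77.
Subsquare: 1.9033/0.0833333 → 22 → w, 0.4253/0.0416667 → 10 → k; chars wk.

JL77wk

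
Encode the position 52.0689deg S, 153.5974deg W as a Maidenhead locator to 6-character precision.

Shift to the Maidenhead origin (180°W, 90°S): lon 26.4026, lat 37.9311.
Field: 26.4026/20 → 1 → B, 37.9311/10 → 3 → D; chars BD.
Square: 6.4026/2 → 3, 7.9311/1 → 7; chars 37.
Subsquare: 0.4026/0.0833333 → 4 → e, 0.9311/0.0416667 → 22 → w; chars ew.

BD37ew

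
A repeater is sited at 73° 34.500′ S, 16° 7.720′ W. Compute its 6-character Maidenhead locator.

Offset from 180°W / 90°S: lon 163.8713°, lat 16.4250°.
Field: lon ⌊163.8713/20⌋ = 8 → I; lat ⌊16.4250/10⌋ = 1 → B.
Square: lon ⌊3.8713/2⌋ = 1; lat ⌊6.4250/1⌋ = 6.
Subsquare: lon ⌊1.8713/0.0833333⌋ = 22 → w; lat ⌊0.4250/0.0416667⌋ = 10 → k.

IB16wk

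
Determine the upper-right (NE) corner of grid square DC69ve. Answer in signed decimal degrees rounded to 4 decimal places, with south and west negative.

Field D=3, C=2: +3·20° lon, +2·10° lat → SW at lon -120°, lat -70°.
Square 6, 9: +6·2° lon, +9·1° lat → SW at lon -108°, lat -61°.
Subsquare v=21, e=4: +21·0.0833333° lon, +4·0.0416667° lat → SW at lon -106.25°, lat -60.8333°.
Cell spans 0.0833333° lon × 0.0416667° lat. NE corner is SW corner plus one full cell.
latitude -60.7917, longitude -106.1667.

-60.7917, -106.1667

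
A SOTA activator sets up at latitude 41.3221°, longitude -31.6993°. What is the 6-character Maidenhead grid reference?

Add 180° to longitude and 90° to latitude: 148.3007, 131.3221.
Field: lon ⌊148.3007/20⌋ = 7 → H; lat ⌊131.3221/10⌋ = 13 → N.
Square: lon ⌊8.3007/2⌋ = 4; lat ⌊1.3221/1⌋ = 1.
Subsquare: lon ⌊0.3007/0.0833333⌋ = 3 → d; lat ⌊0.3221/0.0416667⌋ = 7 → h.

HN41dh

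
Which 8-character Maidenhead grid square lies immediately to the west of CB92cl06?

Longitude extended square 0; −1 → -1, wraps to 9, carry into subsquare.
Longitude subsquare c = 2; −1 → 1 = b.
The latitude characters are unchanged.

CB92bl96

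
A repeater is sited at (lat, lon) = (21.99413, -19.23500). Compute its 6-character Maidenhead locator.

IL01jx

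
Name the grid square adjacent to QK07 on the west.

PK97

Longitude square 0; −1 → -1, wraps to 9, carry into field.
Longitude field Q = 16; −1 → 15 = P.
The latitude characters are unchanged.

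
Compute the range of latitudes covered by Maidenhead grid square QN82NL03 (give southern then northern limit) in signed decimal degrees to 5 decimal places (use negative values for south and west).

42.47083, 42.47500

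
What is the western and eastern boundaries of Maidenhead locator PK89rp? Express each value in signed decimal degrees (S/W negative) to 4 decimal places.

137.4167, 137.5000

Field P=15, K=10: +15·20° lon, +10·10° lat → SW at lon 120°, lat 10°.
Square 8, 9: +8·2° lon, +9·1° lat → SW at lon 136°, lat 19°.
Subsquare r=17, p=15: +17·0.0833333° lon, +15·0.0416667° lat → SW at lon 137.417°, lat 19.625°.
Cell spans 0.0833333° lon × 0.0416667° lat.
west 137.4167, east 137.5000.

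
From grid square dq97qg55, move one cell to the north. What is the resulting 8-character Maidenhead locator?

Latitude extended square 5; +1 → 6.
The longitude characters are unchanged.

DQ97qg56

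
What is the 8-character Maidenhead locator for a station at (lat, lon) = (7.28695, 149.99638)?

Shift to the Maidenhead origin (180°W, 90°S): lon 329.99638, lat 97.28695.
Field (20°×10°, letters A–R): 329.99638/20 → 16 → Q, 97.28695/10 → 9 → J; chars QJ.
Square (2°×1°, digits 0–9): 9.99638/2 → 4, 7.28695/1 → 7; chars 47.
Subsquare (5′×2.5′, letters a–x): 1.99638/0.0833333 → 23 → x, 0.28695/0.0416667 → 6 → g; chars xg.
Extended square (30″×15″, digits 0–9): 0.07971/0.00833333 → 9, 0.03695/0.00416667 → 8; chars 98.

QJ47xg98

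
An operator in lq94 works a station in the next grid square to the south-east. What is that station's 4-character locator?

MQ03

Longitude square 9; +1 → 10, wraps to 0, carry into field.
Longitude field L = 11; +1 → 12 = M.
Latitude square 4; −1 → 3.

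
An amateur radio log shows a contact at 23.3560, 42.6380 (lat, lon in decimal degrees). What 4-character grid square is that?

LL13

Add 180° to longitude and 90° to latitude: 222.64, 113.36.
Field: 222.64/20 → 11 → L, 113.36/10 → 11 → L; chars LL.
Square: 2.64/2 → 1, 3.36/1 → 3; chars 13.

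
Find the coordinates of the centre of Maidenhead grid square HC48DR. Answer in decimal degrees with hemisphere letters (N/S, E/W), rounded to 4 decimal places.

61.2708° S, 31.7083° W

Field H=7, C=2: +7·20° lon, +2·10° lat → SW at lon -40°, lat -70°.
Square 4, 8: +4·2° lon, +8·1° lat → SW at lon -32°, lat -62°.
Subsquare d=3, r=17: +3·0.0833333° lon, +17·0.0416667° lat → SW at lon -31.75°, lat -61.2917°.
Cell spans 0.0833333° lon × 0.0416667° lat. Centre is SW corner plus half of each.
latitude 61.2708° S, longitude 31.7083° W.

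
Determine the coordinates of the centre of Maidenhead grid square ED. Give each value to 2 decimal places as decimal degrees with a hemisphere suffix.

55.00° S, 90.00° W

Field E=4, D=3: +4·20° lon, +3·10° lat → SW at lon -100°, lat -60°.
Cell spans 20° lon × 10° lat. Centre is SW corner plus half of each.
latitude 55.00° S, longitude 90.00° W.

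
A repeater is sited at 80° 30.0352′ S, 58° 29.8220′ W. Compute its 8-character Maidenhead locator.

Shift to the Maidenhead origin (180°W, 90°S): lon 121.50297, lat 9.49941.
Field: 121.50297/20 → 6 → G, 9.49941/10 → 0 → A; chars GA.
Square: 1.50297/2 → 0, 9.49941/1 → 9; chars 09.
Subsquare: 1.50297/0.0833333 → 18 → s, 0.49941/0.0416667 → 11 → l; chars sl.
Extended square: 0.00297/0.00833333 → 0, 0.04108/0.00416667 → 9; chars 09.

GA09sl09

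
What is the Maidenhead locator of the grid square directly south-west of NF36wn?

Longitude subsquare w = 22; −1 → 21 = v.
Latitude subsquare n = 13; −1 → 12 = m.

NF36vm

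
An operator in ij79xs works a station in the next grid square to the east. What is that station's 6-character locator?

Longitude subsquare x = 23; +1 → 24, wraps to 0 = a, carry into square.
Longitude square 7; +1 → 8.
The latitude characters are unchanged.

IJ89as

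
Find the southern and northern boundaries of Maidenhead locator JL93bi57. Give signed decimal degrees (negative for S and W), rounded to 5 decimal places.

23.36250, 23.36667

Field J=9, L=11: +9·20° lon, +11·10° lat → SW at lon 0°, lat 20°.
Square 9, 3: +9·2° lon, +3·1° lat → SW at lon 18°, lat 23°.
Subsquare b=1, i=8: +1·0.0833333° lon, +8·0.0416667° lat → SW at lon 18.0833°, lat 23.3333°.
Extended square 5, 7: +5·0.00833333° lon, +7·0.00416667° lat → SW at lon 18.125°, lat 23.3625°.
Cell spans 0.00833333° lon × 0.00416667° lat.
south 23.36250, north 23.36667.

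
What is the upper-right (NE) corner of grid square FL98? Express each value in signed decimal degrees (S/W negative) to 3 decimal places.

29.000, -60.000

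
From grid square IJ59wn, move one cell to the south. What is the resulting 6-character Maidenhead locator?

IJ59wm

Latitude subsquare n = 13; −1 → 12 = m.
The longitude characters are unchanged.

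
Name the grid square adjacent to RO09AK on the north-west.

QO99xl

Longitude subsquare a = 0; −1 → -1, wraps to 23 = x, carry into square.
Longitude square 0; −1 → -1, wraps to 9, carry into field.
Longitude field R = 17; −1 → 16 = Q.
Latitude subsquare k = 10; +1 → 11 = l.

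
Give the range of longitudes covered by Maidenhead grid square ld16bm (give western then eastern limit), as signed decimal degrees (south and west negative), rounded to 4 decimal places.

42.0833, 42.1667

Field L=11, D=3: +11·20° lon, +3·10° lat → SW at lon 40°, lat -60°.
Square 1, 6: +1·2° lon, +6·1° lat → SW at lon 42°, lat -54°.
Subsquare b=1, m=12: +1·0.0833333° lon, +12·0.0416667° lat → SW at lon 42.0833°, lat -53.5°.
Cell spans 0.0833333° lon × 0.0416667° lat.
west 42.0833, east 42.1667.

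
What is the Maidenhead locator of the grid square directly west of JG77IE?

Longitude subsquare i = 8; −1 → 7 = h.
The latitude characters are unchanged.

JG77he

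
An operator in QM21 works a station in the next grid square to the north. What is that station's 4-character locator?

Latitude square 1; +1 → 2.
The longitude characters are unchanged.

QM22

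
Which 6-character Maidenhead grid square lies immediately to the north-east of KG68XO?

Longitude subsquare x = 23; +1 → 24, wraps to 0 = a, carry into square.
Longitude square 6; +1 → 7.
Latitude subsquare o = 14; +1 → 15 = p.

KG78ap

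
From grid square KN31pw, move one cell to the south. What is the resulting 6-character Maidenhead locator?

KN31pv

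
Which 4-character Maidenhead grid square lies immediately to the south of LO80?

LN89

Latitude square 0; −1 → -1, wraps to 9, carry into field.
Latitude field O = 14; −1 → 13 = N.
The longitude characters are unchanged.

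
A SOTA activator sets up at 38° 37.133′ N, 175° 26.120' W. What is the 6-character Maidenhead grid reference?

Shift to the Maidenhead origin (180°W, 90°S): lon 4.5647, lat 128.6189.
Field: 4.5647/20 → 0 → A, 128.6189/10 → 12 → M; chars AM.
Square: 4.5647/2 → 2, 8.6189/1 → 8; chars 28.
Subsquare: 0.5647/0.0833333 → 6 → g, 0.6189/0.0416667 → 14 → o; chars go.

AM28go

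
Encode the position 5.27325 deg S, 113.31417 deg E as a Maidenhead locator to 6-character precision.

Add 180° to longitude and 90° to latitude: 293.3142, 84.7267.
Field: lon ⌊293.3142/20⌋ = 14 → O; lat ⌊84.7267/10⌋ = 8 → I.
Square: lon ⌊13.3142/2⌋ = 6; lat ⌊4.7267/1⌋ = 4.
Subsquare: lon ⌊1.3142/0.0833333⌋ = 15 → p; lat ⌊0.7267/0.0416667⌋ = 17 → r.

OI64pr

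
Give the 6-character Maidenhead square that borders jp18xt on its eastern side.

Longitude subsquare x = 23; +1 → 24, wraps to 0 = a, carry into square.
Longitude square 1; +1 → 2.
The latitude characters are unchanged.

JP28at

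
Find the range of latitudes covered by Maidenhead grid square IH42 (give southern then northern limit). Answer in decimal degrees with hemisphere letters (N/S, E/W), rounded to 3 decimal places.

18.000° S, 17.000° S

Field I=8, H=7: +8·20° lon, +7·10° lat → SW at lon -20°, lat -20°.
Square 4, 2: +4·2° lon, +2·1° lat → SW at lon -12°, lat -18°.
Cell spans 2° lon × 1° lat.
south 18.000° S, north 17.000° S.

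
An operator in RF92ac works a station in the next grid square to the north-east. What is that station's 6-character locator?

RF92bd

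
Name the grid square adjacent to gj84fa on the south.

GJ83fx

Latitude subsquare a = 0; −1 → -1, wraps to 23 = x, carry into square.
Latitude square 4; −1 → 3.
The longitude characters are unchanged.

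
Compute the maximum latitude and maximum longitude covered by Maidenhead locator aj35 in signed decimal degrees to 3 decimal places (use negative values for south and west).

6.000, -172.000

Field A=0, J=9: +0·20° lon, +9·10° lat → SW at lon -180°, lat 0°.
Square 3, 5: +3·2° lon, +5·1° lat → SW at lon -174°, lat 5°.
Cell spans 2° lon × 1° lat. NE corner is SW corner plus one full cell.
latitude 6.000, longitude -172.000.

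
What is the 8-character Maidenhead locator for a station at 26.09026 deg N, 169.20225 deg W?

Add 180° to longitude and 90° to latitude: 10.79775, 116.09026.
Field: lon ⌊10.79775/20⌋ = 0 → A; lat ⌊116.09026/10⌋ = 11 → L.
Square: lon ⌊10.79775/2⌋ = 5; lat ⌊6.09026/1⌋ = 6.
Subsquare: lon ⌊0.79775/0.0833333⌋ = 9 → j; lat ⌊0.09026/0.0416667⌋ = 2 → c.
Extended square: lon ⌊0.04775/0.00833333⌋ = 5; lat ⌊0.00693/0.00416667⌋ = 1.

AL56jc51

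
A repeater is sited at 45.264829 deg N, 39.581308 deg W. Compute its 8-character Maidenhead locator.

HN05fg03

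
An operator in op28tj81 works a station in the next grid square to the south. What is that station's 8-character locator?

OP28tj80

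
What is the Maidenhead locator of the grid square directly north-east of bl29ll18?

Longitude extended square 1; +1 → 2.
Latitude extended square 8; +1 → 9.

BL29ll29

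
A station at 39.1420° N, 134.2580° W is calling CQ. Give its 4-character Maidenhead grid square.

Offset from 180°W / 90°S: lon 45.74°, lat 129.14°.
Field (20°×10°, letters A–R): lon ⌊45.74/20⌋ = 2 → C; lat ⌊129.14/10⌋ = 12 → M.
Square (2°×1°, digits 0–9): lon ⌊5.74/2⌋ = 2; lat ⌊9.14/1⌋ = 9.

CM29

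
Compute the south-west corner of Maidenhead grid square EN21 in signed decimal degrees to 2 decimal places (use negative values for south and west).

41.00, -96.00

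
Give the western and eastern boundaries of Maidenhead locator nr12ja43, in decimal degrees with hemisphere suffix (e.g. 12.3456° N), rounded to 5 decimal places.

82.78333° E, 82.79167° E

Field N=13, R=17: +13·20° lon, +17·10° lat → SW at lon 80°, lat 80°.
Square 1, 2: +1·2° lon, +2·1° lat → SW at lon 82°, lat 82°.
Subsquare j=9, a=0: +9·0.0833333° lon, +0·0.0416667° lat → SW at lon 82.75°, lat 82°.
Extended square 4, 3: +4·0.00833333° lon, +3·0.00416667° lat → SW at lon 82.7833°, lat 82.0125°.
Cell spans 0.00833333° lon × 0.00416667° lat.
west 82.78333° E, east 82.79167° E.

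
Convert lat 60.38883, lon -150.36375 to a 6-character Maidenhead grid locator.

BP40tj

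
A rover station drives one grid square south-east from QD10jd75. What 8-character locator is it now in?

Longitude extended square 7; +1 → 8.
Latitude extended square 5; −1 → 4.

QD10jd84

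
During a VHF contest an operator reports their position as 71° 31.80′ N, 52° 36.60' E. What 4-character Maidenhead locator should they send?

LQ61

Offset from 180°W / 90°S: lon 232.61°, lat 161.53°.
Field: 232.61/20 → 11 → L, 161.53/10 → 16 → Q; chars LQ.
Square: 12.61/2 → 6, 1.53/1 → 1; chars 61.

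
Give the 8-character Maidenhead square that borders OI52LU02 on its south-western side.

OI52ku91

Longitude extended square 0; −1 → -1, wraps to 9, carry into subsquare.
Longitude subsquare l = 11; −1 → 10 = k.
Latitude extended square 2; −1 → 1.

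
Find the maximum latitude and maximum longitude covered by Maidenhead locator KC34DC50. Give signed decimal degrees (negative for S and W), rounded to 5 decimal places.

-65.91250, 26.30000

Field K=10, C=2: +10·20° lon, +2·10° lat → SW at lon 20°, lat -70°.
Square 3, 4: +3·2° lon, +4·1° lat → SW at lon 26°, lat -66°.
Subsquare d=3, c=2: +3·0.0833333° lon, +2·0.0416667° lat → SW at lon 26.25°, lat -65.9167°.
Extended square 5, 0: +5·0.00833333° lon, +0·0.00416667° lat → SW at lon 26.2917°, lat -65.9167°.
Cell spans 0.00833333° lon × 0.00416667° lat. NE corner is SW corner plus one full cell.
latitude -65.91250, longitude 26.30000.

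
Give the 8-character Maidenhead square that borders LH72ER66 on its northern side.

Latitude extended square 6; +1 → 7.
The longitude characters are unchanged.

LH72er67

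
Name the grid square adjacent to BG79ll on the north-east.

BG79mm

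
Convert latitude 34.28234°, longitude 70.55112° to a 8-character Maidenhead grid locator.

Offset from 180°W / 90°S: lon 250.55112°, lat 124.28234°.
Field: 250.55112/20 → 12 → M, 124.28234/10 → 12 → M; chars MM.
Square: 10.55112/2 → 5, 4.28234/1 → 4; chars 54.
Subsquare: 0.55112/0.0833333 → 6 → g, 0.28234/0.0416667 → 6 → g; chars gg.
Extended square: 0.05112/0.00833333 → 6, 0.03234/0.00416667 → 7; chars 67.

MM54gg67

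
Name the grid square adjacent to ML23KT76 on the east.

Longitude extended square 7; +1 → 8.
The latitude characters are unchanged.

ML23kt86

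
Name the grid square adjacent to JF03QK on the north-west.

JF03pl

Longitude subsquare q = 16; −1 → 15 = p.
Latitude subsquare k = 10; +1 → 11 = l.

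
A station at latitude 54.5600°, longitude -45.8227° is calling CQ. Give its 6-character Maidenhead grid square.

GO74cn

Add 180° to longitude and 90° to latitude: 134.1773, 144.5600.
Field (20°×10°, letters A–R): 134.1773/20 → 6 → G, 144.5600/10 → 14 → O; chars GO.
Square (2°×1°, digits 0–9): 14.1773/2 → 7, 4.5600/1 → 4; chars 74.
Subsquare (5′×2.5′, letters a–x): 0.1773/0.0833333 → 2 → c, 0.5600/0.0416667 → 13 → n; chars cn.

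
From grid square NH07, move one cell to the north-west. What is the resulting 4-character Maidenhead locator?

Longitude square 0; −1 → -1, wraps to 9, carry into field.
Longitude field N = 13; −1 → 12 = M.
Latitude square 7; +1 → 8.

MH98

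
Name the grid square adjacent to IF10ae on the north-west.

IF00xf

Longitude subsquare a = 0; −1 → -1, wraps to 23 = x, carry into square.
Longitude square 1; −1 → 0.
Latitude subsquare e = 4; +1 → 5 = f.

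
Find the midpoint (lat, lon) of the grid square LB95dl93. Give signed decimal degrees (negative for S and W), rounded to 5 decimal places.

Field L=11, B=1: +11·20° lon, +1·10° lat → SW at lon 40°, lat -80°.
Square 9, 5: +9·2° lon, +5·1° lat → SW at lon 58°, lat -75°.
Subsquare d=3, l=11: +3·0.0833333° lon, +11·0.0416667° lat → SW at lon 58.25°, lat -74.5417°.
Extended square 9, 3: +9·0.00833333° lon, +3·0.00416667° lat → SW at lon 58.325°, lat -74.5292°.
Cell spans 0.00833333° lon × 0.00416667° lat. Centre is SW corner plus half of each.
latitude -74.52708, longitude 58.32917.

-74.52708, 58.32917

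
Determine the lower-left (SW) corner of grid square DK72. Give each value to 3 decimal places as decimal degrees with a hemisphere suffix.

Field D=3, K=10: +3·20° lon, +10·10° lat → SW at lon -120°, lat 10°.
Square 7, 2: +7·2° lon, +2·1° lat → SW at lon -106°, lat 12°.
latitude 12.000° N, longitude 106.000° W.

12.000° N, 106.000° W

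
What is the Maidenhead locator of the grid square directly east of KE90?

Longitude square 9; +1 → 10, wraps to 0, carry into field.
Longitude field K = 10; +1 → 11 = L.
The latitude characters are unchanged.

LE00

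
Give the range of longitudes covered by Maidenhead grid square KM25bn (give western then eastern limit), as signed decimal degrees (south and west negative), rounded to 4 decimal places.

24.0833, 24.1667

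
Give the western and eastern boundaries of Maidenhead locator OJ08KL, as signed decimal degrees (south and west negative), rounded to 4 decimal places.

Field O=14, J=9: +14·20° lon, +9·10° lat → SW at lon 100°, lat 0°.
Square 0, 8: +0·2° lon, +8·1° lat → SW at lon 100°, lat 8°.
Subsquare k=10, l=11: +10·0.0833333° lon, +11·0.0416667° lat → SW at lon 100.833°, lat 8.45833°.
Cell spans 0.0833333° lon × 0.0416667° lat.
west 100.8333, east 100.9167.

100.8333, 100.9167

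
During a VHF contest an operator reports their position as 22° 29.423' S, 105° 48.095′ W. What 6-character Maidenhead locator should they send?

Offset from 180°W / 90°S: lon 74.1984°, lat 67.5096°.
Field: 74.1984/20 → 3 → D, 67.5096/10 → 6 → G; chars DG.
Square: 14.1984/2 → 7, 7.5096/1 → 7; chars 77.
Subsquare: 0.1984/0.0833333 → 2 → c, 0.5096/0.0416667 → 12 → m; chars cm.

DG77cm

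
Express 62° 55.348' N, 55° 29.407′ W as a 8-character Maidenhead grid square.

GP22gw11

Offset from 180°W / 90°S: lon 124.50988°, lat 152.92247°.
Field (20°×10°, letters A–R): lon ⌊124.50988/20⌋ = 6 → G; lat ⌊152.92247/10⌋ = 15 → P.
Square (2°×1°, digits 0–9): lon ⌊4.50988/2⌋ = 2; lat ⌊2.92247/1⌋ = 2.
Subsquare (5′×2.5′, letters a–x): lon ⌊0.50988/0.0833333⌋ = 6 → g; lat ⌊0.92247/0.0416667⌋ = 22 → w.
Extended square (30″×15″, digits 0–9): lon ⌊0.00988/0.00833333⌋ = 1; lat ⌊0.00580/0.00416667⌋ = 1.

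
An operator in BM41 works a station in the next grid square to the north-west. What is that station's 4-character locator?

Longitude square 4; −1 → 3.
Latitude square 1; +1 → 2.

BM32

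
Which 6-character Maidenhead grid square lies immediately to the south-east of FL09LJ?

Longitude subsquare l = 11; +1 → 12 = m.
Latitude subsquare j = 9; −1 → 8 = i.

FL09mi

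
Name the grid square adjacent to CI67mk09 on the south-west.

CI67lk98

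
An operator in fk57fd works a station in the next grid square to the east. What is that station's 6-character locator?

FK57gd

Longitude subsquare f = 5; +1 → 6 = g.
The latitude characters are unchanged.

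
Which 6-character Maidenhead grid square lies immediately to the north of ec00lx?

Latitude subsquare x = 23; +1 → 24, wraps to 0 = a, carry into square.
Latitude square 0; +1 → 1.
The longitude characters are unchanged.

EC01la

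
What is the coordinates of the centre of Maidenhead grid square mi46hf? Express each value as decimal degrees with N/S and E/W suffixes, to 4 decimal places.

Field M=12, I=8: +12·20° lon, +8·10° lat → SW at lon 60°, lat -10°.
Square 4, 6: +4·2° lon, +6·1° lat → SW at lon 68°, lat -4°.
Subsquare h=7, f=5: +7·0.0833333° lon, +5·0.0416667° lat → SW at lon 68.5833°, lat -3.79167°.
Cell spans 0.0833333° lon × 0.0416667° lat. Centre is SW corner plus half of each.
latitude 3.7708° S, longitude 68.6250° E.

3.7708° S, 68.6250° E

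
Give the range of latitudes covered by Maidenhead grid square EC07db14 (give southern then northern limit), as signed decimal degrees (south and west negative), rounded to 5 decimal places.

-62.94167, -62.93750

Field E=4, C=2: +4·20° lon, +2·10° lat → SW at lon -100°, lat -70°.
Square 0, 7: +0·2° lon, +7·1° lat → SW at lon -100°, lat -63°.
Subsquare d=3, b=1: +3·0.0833333° lon, +1·0.0416667° lat → SW at lon -99.75°, lat -62.9583°.
Extended square 1, 4: +1·0.00833333° lon, +4·0.00416667° lat → SW at lon -99.7417°, lat -62.9417°.
Cell spans 0.00833333° lon × 0.00416667° lat.
south -62.94167, north -62.93750.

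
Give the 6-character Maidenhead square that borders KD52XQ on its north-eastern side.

KD62ar

Longitude subsquare x = 23; +1 → 24, wraps to 0 = a, carry into square.
Longitude square 5; +1 → 6.
Latitude subsquare q = 16; +1 → 17 = r.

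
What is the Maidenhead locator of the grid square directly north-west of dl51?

Longitude square 5; −1 → 4.
Latitude square 1; +1 → 2.

DL42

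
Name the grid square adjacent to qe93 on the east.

Longitude square 9; +1 → 10, wraps to 0, carry into field.
Longitude field Q = 16; +1 → 17 = R.
The latitude characters are unchanged.

RE03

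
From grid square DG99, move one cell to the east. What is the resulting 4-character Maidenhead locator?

Longitude square 9; +1 → 10, wraps to 0, carry into field.
Longitude field D = 3; +1 → 4 = E.
The latitude characters are unchanged.

EG09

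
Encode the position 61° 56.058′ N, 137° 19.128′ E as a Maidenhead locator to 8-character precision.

PP81pw84

Add 180° to longitude and 90° to latitude: 317.31880, 151.93430.
Field (20°×10°, letters A–R): lon ⌊317.31880/20⌋ = 15 → P; lat ⌊151.93430/10⌋ = 15 → P.
Square (2°×1°, digits 0–9): lon ⌊17.31880/2⌋ = 8; lat ⌊1.93430/1⌋ = 1.
Subsquare (5′×2.5′, letters a–x): lon ⌊1.31880/0.0833333⌋ = 15 → p; lat ⌊0.93430/0.0416667⌋ = 22 → w.
Extended square (30″×15″, digits 0–9): lon ⌊0.06880/0.00833333⌋ = 8; lat ⌊0.01763/0.00416667⌋ = 4.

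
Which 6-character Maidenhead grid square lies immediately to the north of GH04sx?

Latitude subsquare x = 23; +1 → 24, wraps to 0 = a, carry into square.
Latitude square 4; +1 → 5.
The longitude characters are unchanged.

GH05sa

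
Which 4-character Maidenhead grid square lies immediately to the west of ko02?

Longitude square 0; −1 → -1, wraps to 9, carry into field.
Longitude field K = 10; −1 → 9 = J.
The latitude characters are unchanged.

JO92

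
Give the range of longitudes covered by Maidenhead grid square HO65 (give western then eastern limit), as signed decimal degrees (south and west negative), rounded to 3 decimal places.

Field H=7, O=14: +7·20° lon, +14·10° lat → SW at lon -40°, lat 50°.
Square 6, 5: +6·2° lon, +5·1° lat → SW at lon -28°, lat 55°.
Cell spans 2° lon × 1° lat.
west -28.000, east -26.000.

-28.000, -26.000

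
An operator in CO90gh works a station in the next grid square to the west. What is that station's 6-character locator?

CO90fh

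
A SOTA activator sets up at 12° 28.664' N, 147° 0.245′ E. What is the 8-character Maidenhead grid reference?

QK32ml04

Shift to the Maidenhead origin (180°W, 90°S): lon 327.00408, lat 102.47773.
Field: lon ⌊327.00408/20⌋ = 16 → Q; lat ⌊102.47773/10⌋ = 10 → K.
Square: lon ⌊7.00408/2⌋ = 3; lat ⌊2.47773/1⌋ = 2.
Subsquare: lon ⌊1.00408/0.0833333⌋ = 12 → m; lat ⌊0.47773/0.0416667⌋ = 11 → l.
Extended square: lon ⌊0.00408/0.00833333⌋ = 0; lat ⌊0.01940/0.00416667⌋ = 4.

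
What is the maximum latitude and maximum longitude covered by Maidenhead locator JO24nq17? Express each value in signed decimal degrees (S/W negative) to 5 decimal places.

Field J=9, O=14: +9·20° lon, +14·10° lat → SW at lon 0°, lat 50°.
Square 2, 4: +2·2° lon, +4·1° lat → SW at lon 4°, lat 54°.
Subsquare n=13, q=16: +13·0.0833333° lon, +16·0.0416667° lat → SW at lon 5.08333°, lat 54.6667°.
Extended square 1, 7: +1·0.00833333° lon, +7·0.00416667° lat → SW at lon 5.09167°, lat 54.6958°.
Cell spans 0.00833333° lon × 0.00416667° lat. NE corner is SW corner plus one full cell.
latitude 54.70000, longitude 5.10000.

54.70000, 5.10000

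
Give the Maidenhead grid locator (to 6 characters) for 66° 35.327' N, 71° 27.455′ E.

Add 180° to longitude and 90° to latitude: 251.4576, 156.5888.
Field: lon ⌊251.4576/20⌋ = 12 → M; lat ⌊156.5888/10⌋ = 15 → P.
Square: lon ⌊11.4576/2⌋ = 5; lat ⌊6.5888/1⌋ = 6.
Subsquare: lon ⌊1.4576/0.0833333⌋ = 17 → r; lat ⌊0.5888/0.0416667⌋ = 14 → o.

MP56ro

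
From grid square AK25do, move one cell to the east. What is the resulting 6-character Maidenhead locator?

AK25eo

Longitude subsquare d = 3; +1 → 4 = e.
The latitude characters are unchanged.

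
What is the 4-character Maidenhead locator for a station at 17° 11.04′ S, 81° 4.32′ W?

EH92

Offset from 180°W / 90°S: lon 98.93°, lat 72.82°.
Field: 98.93/20 → 4 → E, 72.82/10 → 7 → H; chars EH.
Square: 18.93/2 → 9, 2.82/1 → 2; chars 92.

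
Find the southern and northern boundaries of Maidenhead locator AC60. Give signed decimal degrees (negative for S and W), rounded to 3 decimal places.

-70.000, -69.000

Field A=0, C=2: +0·20° lon, +2·10° lat → SW at lon -180°, lat -70°.
Square 6, 0: +6·2° lon, +0·1° lat → SW at lon -168°, lat -70°.
Cell spans 2° lon × 1° lat.
south -70.000, north -69.000.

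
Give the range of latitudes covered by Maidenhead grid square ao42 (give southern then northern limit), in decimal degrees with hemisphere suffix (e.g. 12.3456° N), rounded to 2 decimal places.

52.00° N, 53.00° N

Field A=0, O=14: +0·20° lon, +14·10° lat → SW at lon -180°, lat 50°.
Square 4, 2: +4·2° lon, +2·1° lat → SW at lon -172°, lat 52°.
Cell spans 2° lon × 1° lat.
south 52.00° N, north 53.00° N.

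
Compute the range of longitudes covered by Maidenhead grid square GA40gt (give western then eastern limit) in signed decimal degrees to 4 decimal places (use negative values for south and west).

Field G=6, A=0: +6·20° lon, +0·10° lat → SW at lon -60°, lat -90°.
Square 4, 0: +4·2° lon, +0·1° lat → SW at lon -52°, lat -90°.
Subsquare g=6, t=19: +6·0.0833333° lon, +19·0.0416667° lat → SW at lon -51.5°, lat -89.2083°.
Cell spans 0.0833333° lon × 0.0416667° lat.
west -51.5000, east -51.4167.

-51.5000, -51.4167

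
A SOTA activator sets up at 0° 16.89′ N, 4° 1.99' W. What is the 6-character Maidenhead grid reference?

IJ70xg

Add 180° to longitude and 90° to latitude: 175.9668, 90.2815.
Field: 175.9668/20 → 8 → I, 90.2815/10 → 9 → J; chars IJ.
Square: 15.9668/2 → 7, 0.2815/1 → 0; chars 70.
Subsquare: 1.9668/0.0833333 → 23 → x, 0.2815/0.0416667 → 6 → g; chars xg.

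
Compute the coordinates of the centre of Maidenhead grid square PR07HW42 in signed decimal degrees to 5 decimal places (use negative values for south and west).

87.92708, 120.62083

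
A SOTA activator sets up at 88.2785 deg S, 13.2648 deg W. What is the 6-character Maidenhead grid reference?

IA31ir

Shift to the Maidenhead origin (180°W, 90°S): lon 166.7352, lat 1.7215.
Field: lon ⌊166.7352/20⌋ = 8 → I; lat ⌊1.7215/10⌋ = 0 → A.
Square: lon ⌊6.7352/2⌋ = 3; lat ⌊1.7215/1⌋ = 1.
Subsquare: lon ⌊0.7352/0.0833333⌋ = 8 → i; lat ⌊0.7215/0.0416667⌋ = 17 → r.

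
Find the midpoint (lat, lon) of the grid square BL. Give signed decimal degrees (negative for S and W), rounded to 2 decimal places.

25.00, -150.00

Field B=1, L=11: +1·20° lon, +11·10° lat → SW at lon -160°, lat 20°.
Cell spans 20° lon × 10° lat. Centre is SW corner plus half of each.
latitude 25.00, longitude -150.00.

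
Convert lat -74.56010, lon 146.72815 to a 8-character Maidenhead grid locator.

QB35ik75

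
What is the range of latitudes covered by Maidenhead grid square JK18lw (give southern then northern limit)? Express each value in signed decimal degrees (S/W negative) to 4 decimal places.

18.9167, 18.9583

Field J=9, K=10: +9·20° lon, +10·10° lat → SW at lon 0°, lat 10°.
Square 1, 8: +1·2° lon, +8·1° lat → SW at lon 2°, lat 18°.
Subsquare l=11, w=22: +11·0.0833333° lon, +22·0.0416667° lat → SW at lon 2.91667°, lat 18.9167°.
Cell spans 0.0833333° lon × 0.0416667° lat.
south 18.9167, north 18.9583.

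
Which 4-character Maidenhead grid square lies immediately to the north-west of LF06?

KF97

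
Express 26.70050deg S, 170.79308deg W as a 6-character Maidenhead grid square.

Add 180° to longitude and 90° to latitude: 9.2069, 63.2995.
Field: 9.2069/20 → 0 → A, 63.2995/10 → 6 → G; chars AG.
Square: 9.2069/2 → 4, 3.2995/1 → 3; chars 43.
Subsquare: 1.2069/0.0833333 → 14 → o, 0.2995/0.0416667 → 7 → h; chars oh.

AG43oh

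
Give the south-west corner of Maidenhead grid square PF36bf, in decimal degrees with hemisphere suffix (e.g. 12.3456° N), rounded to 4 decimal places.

Field P=15, F=5: +15·20° lon, +5·10° lat → SW at lon 120°, lat -40°.
Square 3, 6: +3·2° lon, +6·1° lat → SW at lon 126°, lat -34°.
Subsquare b=1, f=5: +1·0.0833333° lon, +5·0.0416667° lat → SW at lon 126.083°, lat -33.7917°.
latitude 33.7917° S, longitude 126.0833° E.

33.7917° S, 126.0833° E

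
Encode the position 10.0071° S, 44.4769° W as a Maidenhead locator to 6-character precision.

Shift to the Maidenhead origin (180°W, 90°S): lon 135.5231, lat 79.9929.
Field: lon ⌊135.5231/20⌋ = 6 → G; lat ⌊79.9929/10⌋ = 7 → H.
Square: lon ⌊15.5231/2⌋ = 7; lat ⌊9.9929/1⌋ = 9.
Subsquare: lon ⌊1.5231/0.0833333⌋ = 18 → s; lat ⌊0.9929/0.0416667⌋ = 23 → x.

GH79sx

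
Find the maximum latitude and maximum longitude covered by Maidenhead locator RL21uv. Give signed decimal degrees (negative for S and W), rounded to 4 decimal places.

21.9167, 165.7500

Field R=17, L=11: +17·20° lon, +11·10° lat → SW at lon 160°, lat 20°.
Square 2, 1: +2·2° lon, +1·1° lat → SW at lon 164°, lat 21°.
Subsquare u=20, v=21: +20·0.0833333° lon, +21·0.0416667° lat → SW at lon 165.667°, lat 21.875°.
Cell spans 0.0833333° lon × 0.0416667° lat. NE corner is SW corner plus one full cell.
latitude 21.9167, longitude 165.7500.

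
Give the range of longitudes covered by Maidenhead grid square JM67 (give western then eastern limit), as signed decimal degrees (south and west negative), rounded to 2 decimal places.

Field J=9, M=12: +9·20° lon, +12·10° lat → SW at lon 0°, lat 30°.
Square 6, 7: +6·2° lon, +7·1° lat → SW at lon 12°, lat 37°.
Cell spans 2° lon × 1° lat.
west 12.00, east 14.00.

12.00, 14.00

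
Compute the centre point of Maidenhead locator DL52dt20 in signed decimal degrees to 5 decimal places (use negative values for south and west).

22.79375, -109.72917

Field D=3, L=11: +3·20° lon, +11·10° lat → SW at lon -120°, lat 20°.
Square 5, 2: +5·2° lon, +2·1° lat → SW at lon -110°, lat 22°.
Subsquare d=3, t=19: +3·0.0833333° lon, +19·0.0416667° lat → SW at lon -109.75°, lat 22.7917°.
Extended square 2, 0: +2·0.00833333° lon, +0·0.00416667° lat → SW at lon -109.733°, lat 22.7917°.
Cell spans 0.00833333° lon × 0.00416667° lat. Centre is SW corner plus half of each.
latitude 22.79375, longitude -109.72917.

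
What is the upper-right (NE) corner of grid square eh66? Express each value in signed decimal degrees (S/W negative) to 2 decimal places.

-13.00, -86.00

Field E=4, H=7: +4·20° lon, +7·10° lat → SW at lon -100°, lat -20°.
Square 6, 6: +6·2° lon, +6·1° lat → SW at lon -88°, lat -14°.
Cell spans 2° lon × 1° lat. NE corner is SW corner plus one full cell.
latitude -13.00, longitude -86.00.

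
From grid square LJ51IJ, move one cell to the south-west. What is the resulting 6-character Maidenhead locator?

LJ51hi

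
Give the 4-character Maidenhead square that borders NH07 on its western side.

MH97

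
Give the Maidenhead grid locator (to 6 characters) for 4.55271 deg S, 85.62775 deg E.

NI25tk

Offset from 180°W / 90°S: lon 265.6277°, lat 85.4473°.
Field (20°×10°, letters A–R): lon ⌊265.6277/20⌋ = 13 → N; lat ⌊85.4473/10⌋ = 8 → I.
Square (2°×1°, digits 0–9): lon ⌊5.6277/2⌋ = 2; lat ⌊5.4473/1⌋ = 5.
Subsquare (5′×2.5′, letters a–x): lon ⌊1.6277/0.0833333⌋ = 19 → t; lat ⌊0.4473/0.0416667⌋ = 10 → k.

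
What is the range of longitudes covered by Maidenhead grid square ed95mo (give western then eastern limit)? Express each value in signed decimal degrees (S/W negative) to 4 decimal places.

-81.0000, -80.9167

Field E=4, D=3: +4·20° lon, +3·10° lat → SW at lon -100°, lat -60°.
Square 9, 5: +9·2° lon, +5·1° lat → SW at lon -82°, lat -55°.
Subsquare m=12, o=14: +12·0.0833333° lon, +14·0.0416667° lat → SW at lon -81°, lat -54.4167°.
Cell spans 0.0833333° lon × 0.0416667° lat.
west -81.0000, east -80.9167.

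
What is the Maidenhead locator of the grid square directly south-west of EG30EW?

EG30dv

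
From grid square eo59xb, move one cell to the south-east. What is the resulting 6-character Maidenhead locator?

Longitude subsquare x = 23; +1 → 24, wraps to 0 = a, carry into square.
Longitude square 5; +1 → 6.
Latitude subsquare b = 1; −1 → 0 = a.

EO69aa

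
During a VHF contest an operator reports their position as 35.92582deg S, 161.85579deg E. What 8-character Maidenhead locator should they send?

Add 180° to longitude and 90° to latitude: 341.85579, 54.07418.
Field: lon ⌊341.85579/20⌋ = 17 → R; lat ⌊54.07418/10⌋ = 5 → F.
Square: lon ⌊1.85579/2⌋ = 0; lat ⌊4.07418/1⌋ = 4.
Subsquare: lon ⌊1.85579/0.0833333⌋ = 22 → w; lat ⌊0.07418/0.0416667⌋ = 1 → b.
Extended square: lon ⌊0.02246/0.00833333⌋ = 2; lat ⌊0.03251/0.00416667⌋ = 7.

RF04wb27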